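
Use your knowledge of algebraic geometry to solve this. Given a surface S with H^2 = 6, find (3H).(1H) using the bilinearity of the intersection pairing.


Using bilinearity of the intersection pairing on a surface S:
(aH).(bH) = ab * (H.H)
We have H^2 = 6.
D.E = (3H).(1H) = 3*1*6
= 3*6
= 18

18


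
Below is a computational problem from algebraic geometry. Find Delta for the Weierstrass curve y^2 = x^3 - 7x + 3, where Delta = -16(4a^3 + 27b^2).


Compute each component:
4a^3 = 4*(-7)^3 = 4*(-343) = -1372
27b^2 = 27*3^2 = 27*9 = 243
4a^3 + 27b^2 = -1372 + 243 = -1129
Delta = -16*(-1129) = 18064

18064


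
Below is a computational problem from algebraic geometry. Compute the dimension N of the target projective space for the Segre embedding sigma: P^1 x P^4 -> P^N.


The Segre embedding maps P^m x P^n into P^N via
all products of coordinates from each factor.
N = (m+1)(n+1) - 1
N = (1+1)(4+1) - 1
N = 2*5 - 1
N = 10 - 1 = 9

9


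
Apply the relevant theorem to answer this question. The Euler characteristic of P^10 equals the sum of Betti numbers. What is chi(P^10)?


The complex projective space P^10 has one cell in each even real dimension 0, 2, ..., 20.
The cohomology groups are H^{2k}(P^10) = Z for k = 0,...,10, and 0 otherwise.
Euler characteristic = sum of Betti numbers = 1 per even-dimensional cohomology group.
chi(P^10) = 10 + 1 = 11

11


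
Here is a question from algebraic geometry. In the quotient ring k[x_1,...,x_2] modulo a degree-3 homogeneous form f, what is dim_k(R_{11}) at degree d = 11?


For R = k[x_1,...,x_n]/(f) with f homogeneous of degree e:
The Hilbert series is (1 - t^e)/(1 - t)^n.
So h(d) = C(d+n-1, n-1) - C(d-e+n-1, n-1) for d >= e.
With n=2, e=3, d=11:
C(11+2-1, 2-1) = C(12, 1) = 12
C(11-3+2-1, 2-1) = C(9, 1) = 9
h(11) = 12 - 9 = 3

3


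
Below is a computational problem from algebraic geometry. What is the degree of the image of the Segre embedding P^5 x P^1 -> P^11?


The degree of the Segre variety P^5 x P^1 is C(m+n, m).
= C(6, 5)
= 6

6


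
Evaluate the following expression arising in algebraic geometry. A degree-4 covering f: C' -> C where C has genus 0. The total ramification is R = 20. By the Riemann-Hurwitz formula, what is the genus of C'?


Riemann-Hurwitz formula: 2g' - 2 = d(2g - 2) + R
Given: d = 4, g = 0, R = 20
2g' - 2 = 4*(2*0 - 2) + 20
2g' - 2 = 4*(-2) + 20
2g' - 2 = -8 + 20 = 12
2g' = 14
g' = 7

7


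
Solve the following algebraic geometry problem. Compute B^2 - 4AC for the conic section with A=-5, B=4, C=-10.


The discriminant of a conic Ax^2 + Bxy + Cy^2 + ... = 0 is B^2 - 4AC.
B^2 = 4^2 = 16
4AC = 4*(-5)*(-10) = 200
Discriminant = 16 - 200 = -184

-184


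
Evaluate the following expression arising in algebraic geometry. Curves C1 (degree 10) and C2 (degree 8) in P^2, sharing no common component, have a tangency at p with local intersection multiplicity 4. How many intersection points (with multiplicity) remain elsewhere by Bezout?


By Bezout's theorem, the total intersection number is d1 * d2.
Total = 10 * 8 = 80
Intersection multiplicity at p = 4
Remaining intersections = 80 - 4 = 76

76


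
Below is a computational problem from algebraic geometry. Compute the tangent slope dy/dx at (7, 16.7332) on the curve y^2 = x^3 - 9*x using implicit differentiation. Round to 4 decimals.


Using implicit differentiation of y^2 = x^3 - 9*x:
2y * dy/dx = 3x^2 - 9
dy/dx = (3x^2 - 9)/(2y)
Numerator: 3*7^2 - 9 = 138
Denominator: 2*16.7332 = 33.4664
dy/dx = 138/33.4664 = 4.1235

4.1235


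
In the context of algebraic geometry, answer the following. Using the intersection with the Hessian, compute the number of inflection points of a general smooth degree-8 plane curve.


For a general smooth plane curve C of degree d, the inflection points are
the intersection of C with its Hessian curve, which has degree 3(d-2).
By Bezout, the total intersection number is d * 3(d-2) = 8 * 18 = 144.
For a general curve every flex is ordinary, so each contributes
multiplicity 1 to C·Hess(C), and the number of distinct inflection
points is 3d(d-2).
Inflection points = 3*8*(8-2) = 3*8*6 = 144

144


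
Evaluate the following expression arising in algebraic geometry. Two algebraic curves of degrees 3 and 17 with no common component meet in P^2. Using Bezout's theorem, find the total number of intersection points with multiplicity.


Bezout's theorem states the intersection count equals the product of degrees.
Intersection count = 3 * 17 = 51

51


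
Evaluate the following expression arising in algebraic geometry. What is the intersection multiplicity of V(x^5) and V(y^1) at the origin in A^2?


The intersection multiplicity of V(x^a) and V(y^b) at the origin is:
I(O; V(x^5), V(y^1)) = dim_k(k[x,y]/(x^5, y^1))
A basis for k[x,y]/(x^5, y^1) is the set of monomials x^i * y^j
where 0 <= i < 5 and 0 <= j < 1.
The number of such monomials is 5 * 1 = 5

5


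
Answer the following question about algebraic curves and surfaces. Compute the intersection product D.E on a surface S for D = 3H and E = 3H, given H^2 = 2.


Using bilinearity of the intersection pairing on a surface S:
(aH).(bH) = ab * (H.H)
We have H^2 = 2.
D.E = (3H).(3H) = 3*3*2
= 9*2
= 18

18


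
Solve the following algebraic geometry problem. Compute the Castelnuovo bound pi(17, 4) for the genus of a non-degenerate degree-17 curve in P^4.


Castelnuovo's bound: write d - 1 = m(r-1) + epsilon with 0 <= epsilon < r-1.
d - 1 = 17 - 1 = 16
r - 1 = 4 - 1 = 3
16 = 5*3 + 1, so m = 5, epsilon = 1
pi(d, r) = m(m-1)(r-1)/2 + m*epsilon
= 5*4*3/2 + 5*1
= 60/2 + 5
= 30 + 5 = 35

35


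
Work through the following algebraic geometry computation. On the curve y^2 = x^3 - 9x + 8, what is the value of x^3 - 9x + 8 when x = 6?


Compute x^3 - 9x + 8 at x = 6:
x^3 = 6^3 = 216
(-9)*x = (-9)*6 = -54
Sum: 216 - 54 + 8 = 170

170


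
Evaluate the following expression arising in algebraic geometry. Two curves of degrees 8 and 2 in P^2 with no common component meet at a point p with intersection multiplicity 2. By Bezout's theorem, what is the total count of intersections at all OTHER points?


By Bezout's theorem, the total intersection number is d1 * d2.
Total = 8 * 2 = 16
Intersection multiplicity at p = 2
Remaining intersections = 16 - 2 = 14

14


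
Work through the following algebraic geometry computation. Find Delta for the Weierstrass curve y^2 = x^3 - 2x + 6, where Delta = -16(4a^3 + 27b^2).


Compute each component:
4a^3 = 4*(-2)^3 = 4*(-8) = -32
27b^2 = 27*6^2 = 27*36 = 972
4a^3 + 27b^2 = -32 + 972 = 940
Delta = -16*940 = -15040

-15040


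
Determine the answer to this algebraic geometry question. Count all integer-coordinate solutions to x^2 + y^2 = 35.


Systematically check integer values of x where x^2 <= 35.
For each valid x, check if 35 - x^2 is a perfect square.
Total integer solutions found: 0

0


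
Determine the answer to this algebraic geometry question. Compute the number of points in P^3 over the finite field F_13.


P^3(F_13) has (q^(n+1) - 1)/(q - 1) points.
= 13^3 + 13^2 + 13^1 + 13^0
= 2197 + 169 + 13 + 1
= 2380

2380


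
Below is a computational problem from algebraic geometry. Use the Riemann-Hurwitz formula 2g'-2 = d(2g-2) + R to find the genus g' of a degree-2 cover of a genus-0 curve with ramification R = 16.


Riemann-Hurwitz formula: 2g' - 2 = d(2g - 2) + R
Given: d = 2, g = 0, R = 16
2g' - 2 = 2*(2*0 - 2) + 16
2g' - 2 = 2*(-2) + 16
2g' - 2 = -4 + 16 = 12
2g' = 14
g' = 7

7


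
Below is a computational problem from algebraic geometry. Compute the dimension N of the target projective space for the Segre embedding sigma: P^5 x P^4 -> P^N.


The Segre embedding maps P^m x P^n into P^N via
all products of coordinates from each factor.
N = (m+1)(n+1) - 1
N = (5+1)(4+1) - 1
N = 6*5 - 1
N = 30 - 1 = 29

29


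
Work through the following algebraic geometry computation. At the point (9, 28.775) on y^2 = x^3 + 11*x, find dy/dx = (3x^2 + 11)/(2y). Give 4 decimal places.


Using implicit differentiation of y^2 = x^3 + 11*x:
2y * dy/dx = 3x^2 + 11
dy/dx = (3x^2 + 11)/(2y)
Numerator: 3*9^2 + 11 = 254
Denominator: 2*28.775 = 57.55
dy/dx = 254/57.55 = 4.4136

4.4136


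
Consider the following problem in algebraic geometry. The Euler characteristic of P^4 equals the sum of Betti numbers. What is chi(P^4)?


The complex projective space P^4 has one cell in each even real dimension 0, 2, ..., 8.
The cohomology groups are H^{2k}(P^4) = Z for k = 0,...,4, and 0 otherwise.
Euler characteristic = sum of Betti numbers = 1 per even-dimensional cohomology group.
chi(P^4) = 4 + 1 = 5

5


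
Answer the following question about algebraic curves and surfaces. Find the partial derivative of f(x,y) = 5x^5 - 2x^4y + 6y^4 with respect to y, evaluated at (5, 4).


df/dy = (-2)*x^4 + 4*6*y^3
At (5,4): (-2)*5^4 + 4*6*4^3
= -1250 + 1536
= 286

286


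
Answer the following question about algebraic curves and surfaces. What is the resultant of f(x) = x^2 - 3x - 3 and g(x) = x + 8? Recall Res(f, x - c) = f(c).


For Res(f, x - c), we evaluate f at x = c.
f(-8) = (-8)^2 - 3*(-8) - 3
= 64 + 24 - 3
= 88 - 3 = 85
Res(f, g) = 85

85


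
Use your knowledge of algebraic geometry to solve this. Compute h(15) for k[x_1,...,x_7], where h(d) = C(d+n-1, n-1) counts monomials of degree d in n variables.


The Hilbert function for the polynomial ring in 7 variables is:
h(d) = C(d+n-1, n-1)
h(15) = C(15+7-1, 7-1) = C(21, 6)
= 21! / (6! * 15!)
= 54264

54264


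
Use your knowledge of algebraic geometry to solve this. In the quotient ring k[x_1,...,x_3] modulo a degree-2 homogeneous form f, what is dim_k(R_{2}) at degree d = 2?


For R = k[x_1,...,x_n]/(f) with f homogeneous of degree e:
The Hilbert series is (1 - t^e)/(1 - t)^n.
So h(d) = C(d+n-1, n-1) - C(d-e+n-1, n-1) for d >= e.
With n=3, e=2, d=2:
C(2+3-1, 3-1) = C(4, 2) = 6
C(2-2+3-1, 3-1) = C(2, 2) = 1
h(2) = 6 - 1 = 5

5


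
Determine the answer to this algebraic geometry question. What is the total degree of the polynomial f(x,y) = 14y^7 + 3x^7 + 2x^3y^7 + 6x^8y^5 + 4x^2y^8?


Examine each term for its total degree (sum of exponents).
  Term '14y^7' has total degree 0+7 = 7.
  Term '3x^7' has total degree 7+0 = 7.
  Term '2x^3y^7' has total degree 3+7 = 10.
  Term '6x^8y^5' has total degree 8+5 = 13.
  Term '4x^2y^8' has total degree 2+8 = 10.
The maximum total degree among all terms is 13.

13


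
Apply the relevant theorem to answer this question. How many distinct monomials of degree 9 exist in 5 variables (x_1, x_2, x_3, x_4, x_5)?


The number of degree-9 monomials in 5 variables is C(d+n-1, n-1).
= C(9+5-1, 5-1) = C(13, 4)
= 715

715


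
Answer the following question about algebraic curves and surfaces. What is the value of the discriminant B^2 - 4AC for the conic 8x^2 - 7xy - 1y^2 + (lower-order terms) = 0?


The discriminant of a conic Ax^2 + Bxy + Cy^2 + ... = 0 is B^2 - 4AC.
B^2 = (-7)^2 = 49
4AC = 4*8*(-1) = -32
Discriminant = 49 + 32 = 81

81


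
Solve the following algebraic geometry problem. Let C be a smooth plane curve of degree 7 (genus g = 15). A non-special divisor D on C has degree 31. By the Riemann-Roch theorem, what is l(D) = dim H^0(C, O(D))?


First, compute the genus of a smooth plane curve of degree 7:
g = (d-1)(d-2)/2 = (7-1)(7-2)/2 = 15
For a non-special divisor D (i.e., h^1(D) = 0), Riemann-Roch gives:
l(D) = deg(D) - g + 1
Since deg(D) = 31 >= 2g - 1 = 29, D is non-special.
l(D) = 31 - 15 + 1 = 17

17


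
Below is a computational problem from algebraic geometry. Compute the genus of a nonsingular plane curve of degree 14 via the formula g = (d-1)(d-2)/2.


Using the genus formula for smooth plane curves:
g = (d-1)(d-2)/2
g = (14-1)(14-2)/2
g = 13*12/2
g = 156/2 = 78

78


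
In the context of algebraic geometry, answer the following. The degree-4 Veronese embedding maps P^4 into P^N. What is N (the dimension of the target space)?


The Veronese embedding v_d: P^n -> P^N maps each point to all
degree-d monomials in n+1 homogeneous coordinates.
N = C(n+d, d) - 1
N = C(4+4, 4) - 1
N = C(8, 4) - 1
C(8, 4) = 70
N = 70 - 1 = 69

69


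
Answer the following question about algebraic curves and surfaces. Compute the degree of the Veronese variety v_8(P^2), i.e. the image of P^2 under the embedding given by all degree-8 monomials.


The Veronese variety v_8(P^2) has degree d^r.
d^r = 8^2 = 64

64


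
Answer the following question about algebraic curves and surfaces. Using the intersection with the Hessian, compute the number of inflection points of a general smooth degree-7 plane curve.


For a general smooth plane curve C of degree d, the inflection points are
the intersection of C with its Hessian curve, which has degree 3(d-2).
By Bezout, the total intersection number is d * 3(d-2) = 7 * 15 = 105.
For a general curve every flex is ordinary, so each contributes
multiplicity 1 to C·Hess(C), and the number of distinct inflection
points is 3d(d-2).
Inflection points = 3*7*(7-2) = 3*7*5 = 105

105


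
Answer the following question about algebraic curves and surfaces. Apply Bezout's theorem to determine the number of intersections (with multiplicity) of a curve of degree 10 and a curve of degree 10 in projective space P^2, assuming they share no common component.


Bezout's theorem states the intersection count equals the product of degrees.
Intersection count = 10 * 10 = 100

100


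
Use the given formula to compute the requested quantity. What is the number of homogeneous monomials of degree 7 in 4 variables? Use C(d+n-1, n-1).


The number of degree-7 monomials in 4 variables is C(d+n-1, n-1).
= C(7+4-1, 4-1) = C(10, 3)
= 120

120


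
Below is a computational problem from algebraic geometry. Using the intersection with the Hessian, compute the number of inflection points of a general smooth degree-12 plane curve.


For a general smooth plane curve C of degree d, the inflection points are
the intersection of C with its Hessian curve, which has degree 3(d-2).
By Bezout, the total intersection number is d * 3(d-2) = 12 * 30 = 360.
For a general curve every flex is ordinary, so each contributes
multiplicity 1 to C·Hess(C), and the number of distinct inflection
points is 3d(d-2).
Inflection points = 3*12*(12-2) = 3*12*10 = 360

360


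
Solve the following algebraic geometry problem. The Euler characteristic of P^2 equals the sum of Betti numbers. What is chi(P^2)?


The complex projective space P^2 has one cell in each even real dimension 0, 2, ..., 4.
The cohomology groups are H^{2k}(P^2) = Z for k = 0,...,2, and 0 otherwise.
Euler characteristic = sum of Betti numbers = 1 per even-dimensional cohomology group.
chi(P^2) = 2 + 1 = 3

3


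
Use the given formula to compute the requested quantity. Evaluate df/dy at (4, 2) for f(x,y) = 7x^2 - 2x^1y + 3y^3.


df/dy = (-2)*x^1 + 3*3*y^2
At (4,2): (-2)*4^1 + 3*3*2^2
= -8 + 36
= 28

28


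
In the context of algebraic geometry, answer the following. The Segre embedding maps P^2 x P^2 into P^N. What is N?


The Segre embedding maps P^m x P^n into P^N via
all products of coordinates from each factor.
N = (m+1)(n+1) - 1
N = (2+1)(2+1) - 1
N = 3*3 - 1
N = 9 - 1 = 8

8


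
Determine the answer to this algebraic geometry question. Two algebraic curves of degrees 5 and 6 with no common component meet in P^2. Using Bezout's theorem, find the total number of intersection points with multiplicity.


Bezout's theorem states the intersection count equals the product of degrees.
Intersection count = 5 * 6 = 30

30


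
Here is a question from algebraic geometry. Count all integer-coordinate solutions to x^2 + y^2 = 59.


Systematically check integer values of x where x^2 <= 59.
For each valid x, check if 59 - x^2 is a perfect square.
Total integer solutions found: 0

0


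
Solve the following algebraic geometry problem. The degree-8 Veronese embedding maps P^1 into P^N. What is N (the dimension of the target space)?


The Veronese embedding v_d: P^n -> P^N maps each point to all
degree-d monomials in n+1 homogeneous coordinates.
N = C(n+d, d) - 1
N = C(1+8, 8) - 1
N = C(9, 8) - 1
C(9, 8) = 9
N = 9 - 1 = 8

8


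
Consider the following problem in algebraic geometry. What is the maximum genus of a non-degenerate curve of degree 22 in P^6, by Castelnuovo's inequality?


Castelnuovo's bound: write d - 1 = m(r-1) + epsilon with 0 <= epsilon < r-1.
d - 1 = 22 - 1 = 21
r - 1 = 6 - 1 = 5
21 = 4*5 + 1, so m = 4, epsilon = 1
pi(d, r) = m(m-1)(r-1)/2 + m*epsilon
= 4*3*5/2 + 4*1
= 60/2 + 4
= 30 + 4 = 34

34


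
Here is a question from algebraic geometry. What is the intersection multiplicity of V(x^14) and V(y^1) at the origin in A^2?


The intersection multiplicity of V(x^a) and V(y^b) at the origin is:
I(O; V(x^14), V(y^1)) = dim_k(k[x,y]/(x^14, y^1))
A basis for k[x,y]/(x^14, y^1) is the set of monomials x^i * y^j
where 0 <= i < 14 and 0 <= j < 1.
The number of such monomials is 14 * 1 = 14

14


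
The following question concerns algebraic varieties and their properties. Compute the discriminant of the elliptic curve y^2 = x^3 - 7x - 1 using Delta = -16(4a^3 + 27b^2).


Compute each component:
4a^3 = 4*(-7)^3 = 4*(-343) = -1372
27b^2 = 27*(-1)^2 = 27*1 = 27
4a^3 + 27b^2 = -1372 + 27 = -1345
Delta = -16*(-1345) = 21520

21520


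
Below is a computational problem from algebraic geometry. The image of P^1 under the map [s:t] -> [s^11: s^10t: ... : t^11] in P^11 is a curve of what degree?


The rational normal curve in P^11 is the image of P^1 under the 11-uple Veronese.
A general hyperplane in P^11 pulls back to a degree-11 form on P^1, which has 11 zeros,
so the curve meets a general hyperplane in 11 points. Degree = 11.

11


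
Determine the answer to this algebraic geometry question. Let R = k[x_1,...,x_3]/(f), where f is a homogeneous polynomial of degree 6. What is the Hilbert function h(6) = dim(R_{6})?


For R = k[x_1,...,x_n]/(f) with f homogeneous of degree e:
The Hilbert series is (1 - t^e)/(1 - t)^n.
So h(d) = C(d+n-1, n-1) - C(d-e+n-1, n-1) for d >= e.
With n=3, e=6, d=6:
C(6+3-1, 3-1) = C(8, 2) = 28
C(6-6+3-1, 3-1) = C(2, 2) = 1
h(6) = 28 - 1 = 27

27


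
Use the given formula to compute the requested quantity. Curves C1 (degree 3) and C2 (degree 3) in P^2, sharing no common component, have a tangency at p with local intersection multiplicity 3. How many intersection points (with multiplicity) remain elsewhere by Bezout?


By Bezout's theorem, the total intersection number is d1 * d2.
Total = 3 * 3 = 9
Intersection multiplicity at p = 3
Remaining intersections = 9 - 3 = 6

6


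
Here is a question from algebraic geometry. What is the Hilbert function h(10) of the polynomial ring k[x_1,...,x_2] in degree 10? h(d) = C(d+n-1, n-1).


The Hilbert function for the polynomial ring in 2 variables is:
h(d) = C(d+n-1, n-1)
h(10) = C(10+2-1, 2-1) = C(11, 1)
= 11! / (1! * 10!)
= 11

11


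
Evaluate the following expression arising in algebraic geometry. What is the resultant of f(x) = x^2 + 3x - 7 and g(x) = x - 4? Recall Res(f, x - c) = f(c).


For Res(f, x - c), we evaluate f at x = c.
f(4) = 4^2 + 3*4 - 7
= 16 + 12 - 7
= 28 - 7 = 21
Res(f, g) = 21

21


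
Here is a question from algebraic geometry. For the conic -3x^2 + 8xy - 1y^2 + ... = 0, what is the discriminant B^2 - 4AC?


The discriminant of a conic Ax^2 + Bxy + Cy^2 + ... = 0 is B^2 - 4AC.
B^2 = 8^2 = 64
4AC = 4*(-3)*(-1) = 12
Discriminant = 64 - 12 = 52

52


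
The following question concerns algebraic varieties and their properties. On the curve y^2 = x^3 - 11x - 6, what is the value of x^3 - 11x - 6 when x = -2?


Compute x^3 - 11x - 6 at x = -2:
x^3 = (-2)^3 = -8
(-11)*x = (-11)*(-2) = 22
Sum: -8 + 22 - 6 = 8

8


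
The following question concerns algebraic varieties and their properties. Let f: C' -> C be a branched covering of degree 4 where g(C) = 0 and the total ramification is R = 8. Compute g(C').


Riemann-Hurwitz formula: 2g' - 2 = d(2g - 2) + R
Given: d = 4, g = 0, R = 8
2g' - 2 = 4*(2*0 - 2) + 8
2g' - 2 = 4*(-2) + 8
2g' - 2 = -8 + 8 = 0
2g' = 2
g' = 1

1


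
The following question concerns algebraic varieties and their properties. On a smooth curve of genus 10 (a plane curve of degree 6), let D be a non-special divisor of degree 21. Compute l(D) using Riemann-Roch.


First, compute the genus of a smooth plane curve of degree 6:
g = (d-1)(d-2)/2 = (6-1)(6-2)/2 = 10
For a non-special divisor D (i.e., h^1(D) = 0), Riemann-Roch gives:
l(D) = deg(D) - g + 1
Since deg(D) = 21 >= 2g - 1 = 19, D is non-special.
l(D) = 21 - 10 + 1 = 12

12


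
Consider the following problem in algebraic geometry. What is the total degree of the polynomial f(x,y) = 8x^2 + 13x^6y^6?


Examine each term for its total degree (sum of exponents).
  Term '8x^2' has total degree 2+0 = 2.
  Term '13x^6y^6' has total degree 6+6 = 12.
The maximum total degree among all terms is 12.

12


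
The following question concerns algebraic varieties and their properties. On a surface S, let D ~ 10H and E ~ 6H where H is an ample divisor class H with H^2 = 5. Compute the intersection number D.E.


Using bilinearity of the intersection pairing on a surface S:
(aH).(bH) = ab * (H.H)
We have H^2 = 5.
D.E = (10H).(6H) = 10*6*5
= 60*5
= 300

300


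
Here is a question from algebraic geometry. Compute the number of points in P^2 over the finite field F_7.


P^2(F_7) has (q^(n+1) - 1)/(q - 1) points.
= 7^2 + 7^1 + 7^0
= 49 + 7 + 1
= 57

57


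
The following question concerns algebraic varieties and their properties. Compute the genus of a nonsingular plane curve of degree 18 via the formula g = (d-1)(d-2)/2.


Using the genus formula for smooth plane curves:
g = (d-1)(d-2)/2
g = (18-1)(18-2)/2
g = 17*16/2
g = 272/2 = 136

136


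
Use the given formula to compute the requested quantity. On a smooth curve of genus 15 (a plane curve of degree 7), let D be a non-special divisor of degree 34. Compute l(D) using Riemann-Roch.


First, compute the genus of a smooth plane curve of degree 7:
g = (d-1)(d-2)/2 = (7-1)(7-2)/2 = 15
For a non-special divisor D (i.e., h^1(D) = 0), Riemann-Roch gives:
l(D) = deg(D) - g + 1
Since deg(D) = 34 >= 2g - 1 = 29, D is non-special.
l(D) = 34 - 15 + 1 = 20

20


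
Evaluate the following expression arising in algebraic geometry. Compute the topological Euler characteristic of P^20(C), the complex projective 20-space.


The complex projective space P^20 has one cell in each even real dimension 0, 2, ..., 40.
The cohomology groups are H^{2k}(P^20) = Z for k = 0,...,20, and 0 otherwise.
Euler characteristic = sum of Betti numbers = 1 per even-dimensional cohomology group.
chi(P^20) = 20 + 1 = 21

21


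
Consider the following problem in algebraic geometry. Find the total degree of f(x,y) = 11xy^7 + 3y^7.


Examine each term for its total degree (sum of exponents).
  Term '11xy^7' has total degree 1+7 = 8.
  Term '3y^7' has total degree 0+7 = 7.
The maximum total degree among all terms is 8.

8


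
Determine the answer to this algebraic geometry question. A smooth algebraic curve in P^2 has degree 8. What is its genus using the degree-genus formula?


Using the genus formula for smooth plane curves:
g = (d-1)(d-2)/2
g = (8-1)(8-2)/2
g = 7*6/2
g = 42/2 = 21

21


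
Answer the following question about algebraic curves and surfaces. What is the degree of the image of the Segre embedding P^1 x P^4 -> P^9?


The degree of the Segre variety P^1 x P^4 is C(m+n, m).
= C(5, 1)
= 5

5


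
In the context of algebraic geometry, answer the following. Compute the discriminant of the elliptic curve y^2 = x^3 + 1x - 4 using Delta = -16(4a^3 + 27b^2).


Compute each component:
4a^3 = 4*1^3 = 4*1 = 4
27b^2 = 27*(-4)^2 = 27*16 = 432
4a^3 + 27b^2 = 4 + 432 = 436
Delta = -16*436 = -6976

-6976


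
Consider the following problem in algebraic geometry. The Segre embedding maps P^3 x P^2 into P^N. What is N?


The Segre embedding maps P^m x P^n into P^N via
all products of coordinates from each factor.
N = (m+1)(n+1) - 1
N = (3+1)(2+1) - 1
N = 4*3 - 1
N = 12 - 1 = 11

11


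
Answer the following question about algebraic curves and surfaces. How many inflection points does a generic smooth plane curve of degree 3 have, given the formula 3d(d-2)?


For a general smooth plane curve C of degree d, the inflection points are
the intersection of C with its Hessian curve, which has degree 3(d-2).
By Bezout, the total intersection number is d * 3(d-2) = 3 * 3 = 9.
For a general curve every flex is ordinary, so each contributes
multiplicity 1 to C·Hess(C), and the number of distinct inflection
points is 3d(d-2).
Inflection points = 3*3*(3-2) = 3*3*1 = 9

9


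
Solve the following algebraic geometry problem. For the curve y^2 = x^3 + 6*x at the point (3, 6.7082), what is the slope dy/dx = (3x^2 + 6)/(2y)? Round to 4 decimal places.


Using implicit differentiation of y^2 = x^3 + 6*x:
2y * dy/dx = 3x^2 + 6
dy/dx = (3x^2 + 6)/(2y)
Numerator: 3*3^2 + 6 = 33
Denominator: 2*6.7082 = 13.4164
dy/dx = 33/13.4164 = 2.4597

2.4597


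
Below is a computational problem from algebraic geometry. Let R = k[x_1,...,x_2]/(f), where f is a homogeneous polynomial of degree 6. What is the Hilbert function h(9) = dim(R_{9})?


For R = k[x_1,...,x_n]/(f) with f homogeneous of degree e:
The Hilbert series is (1 - t^e)/(1 - t)^n.
So h(d) = C(d+n-1, n-1) - C(d-e+n-1, n-1) for d >= e.
With n=2, e=6, d=9:
C(9+2-1, 2-1) = C(10, 1) = 10
C(9-6+2-1, 2-1) = C(4, 1) = 4
h(9) = 10 - 4 = 6

6


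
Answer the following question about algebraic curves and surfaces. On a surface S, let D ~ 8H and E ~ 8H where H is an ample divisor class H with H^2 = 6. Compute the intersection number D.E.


Using bilinearity of the intersection pairing on a surface S:
(aH).(bH) = ab * (H.H)
We have H^2 = 6.
D.E = (8H).(8H) = 8*8*6
= 64*6
= 384

384


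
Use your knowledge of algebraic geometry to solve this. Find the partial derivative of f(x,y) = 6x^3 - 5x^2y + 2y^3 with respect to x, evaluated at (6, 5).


df/dx = 3*6*x^2 + 2*(-5)*x^1*y
At (6,5): 3*6*6^2 + 2*(-5)*6^1*5
= 648 - 300
= 348

348


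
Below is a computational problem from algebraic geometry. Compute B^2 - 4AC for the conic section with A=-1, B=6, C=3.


The discriminant of a conic Ax^2 + Bxy + Cy^2 + ... = 0 is B^2 - 4AC.
B^2 = 6^2 = 36
4AC = 4*(-1)*3 = -12
Discriminant = 36 + 12 = 48

48


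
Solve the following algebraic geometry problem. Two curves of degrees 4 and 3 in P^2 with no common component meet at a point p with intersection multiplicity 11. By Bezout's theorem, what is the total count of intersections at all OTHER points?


By Bezout's theorem, the total intersection number is d1 * d2.
Total = 4 * 3 = 12
Intersection multiplicity at p = 11
Remaining intersections = 12 - 11 = 1

1


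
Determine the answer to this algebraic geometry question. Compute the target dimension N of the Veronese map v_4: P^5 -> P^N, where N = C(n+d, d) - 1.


The Veronese embedding v_d: P^n -> P^N maps each point to all
degree-d monomials in n+1 homogeneous coordinates.
N = C(n+d, d) - 1
N = C(5+4, 4) - 1
N = C(9, 4) - 1
C(9, 4) = 126
N = 126 - 1 = 125

125


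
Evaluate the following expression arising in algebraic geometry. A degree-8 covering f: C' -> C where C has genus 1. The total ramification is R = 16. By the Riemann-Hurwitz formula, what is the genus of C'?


Riemann-Hurwitz formula: 2g' - 2 = d(2g - 2) + R
Given: d = 8, g = 1, R = 16
2g' - 2 = 8*(2*1 - 2) + 16
2g' - 2 = 8*0 + 16
2g' - 2 = 0 + 16 = 16
2g' = 18
g' = 9

9


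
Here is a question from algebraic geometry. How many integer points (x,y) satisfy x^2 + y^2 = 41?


Systematically check integer values of x where x^2 <= 41.
For each valid x, check if 41 - x^2 is a perfect square.
x=4: 41 - 16 = 25, sqrt = 5 (valid)
x=5: 41 - 25 = 16, sqrt = 4 (valid)
Total integer solutions found: 8

8


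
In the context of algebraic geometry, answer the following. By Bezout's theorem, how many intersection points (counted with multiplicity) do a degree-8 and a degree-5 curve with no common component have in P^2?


Bezout's theorem states the intersection count equals the product of degrees.
Intersection count = 8 * 5 = 40

40


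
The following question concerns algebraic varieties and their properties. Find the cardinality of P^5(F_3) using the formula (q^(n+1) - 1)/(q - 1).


P^5(F_3) has (q^(n+1) - 1)/(q - 1) points.
= 3^5 + 3^4 + 3^3 + 3^2 + 3^1 + 3^0
= 243 + 81 + 27 + 9 + 3 + 1
= 364

364


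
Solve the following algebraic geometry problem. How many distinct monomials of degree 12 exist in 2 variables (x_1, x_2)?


The number of degree-12 monomials in 2 variables is C(d+n-1, n-1).
= C(12+2-1, 2-1) = C(13, 1)
= 13

13


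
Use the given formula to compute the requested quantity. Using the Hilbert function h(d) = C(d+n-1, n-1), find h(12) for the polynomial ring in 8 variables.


The Hilbert function for the polynomial ring in 8 variables is:
h(d) = C(d+n-1, n-1)
h(12) = C(12+8-1, 8-1) = C(19, 7)
= 19! / (7! * 12!)
= 50388

50388


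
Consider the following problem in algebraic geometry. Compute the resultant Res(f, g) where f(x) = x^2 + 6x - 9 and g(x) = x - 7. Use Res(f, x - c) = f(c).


For Res(f, x - c), we evaluate f at x = c.
f(7) = 7^2 + 6*7 - 9
= 49 + 42 - 9
= 91 - 9 = 82
Res(f, g) = 82

82


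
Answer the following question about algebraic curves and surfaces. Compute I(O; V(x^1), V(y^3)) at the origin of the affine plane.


The intersection multiplicity of V(x^a) and V(y^b) at the origin is:
I(O; V(x^1), V(y^3)) = dim_k(k[x,y]/(x^1, y^3))
A basis for k[x,y]/(x^1, y^3) is the set of monomials x^i * y^j
where 0 <= i < 1 and 0 <= j < 3.
The number of such monomials is 1 * 3 = 3

3


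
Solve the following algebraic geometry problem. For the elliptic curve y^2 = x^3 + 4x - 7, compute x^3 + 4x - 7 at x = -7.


Compute x^3 + 4x - 7 at x = -7:
x^3 = (-7)^3 = -343
4*x = 4*(-7) = -28
Sum: -343 - 28 - 7 = -378

-378


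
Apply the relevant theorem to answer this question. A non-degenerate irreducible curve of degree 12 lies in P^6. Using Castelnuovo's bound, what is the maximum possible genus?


Castelnuovo's bound: write d - 1 = m(r-1) + epsilon with 0 <= epsilon < r-1.
d - 1 = 12 - 1 = 11
r - 1 = 6 - 1 = 5
11 = 2*5 + 1, so m = 2, epsilon = 1
pi(d, r) = m(m-1)(r-1)/2 + m*epsilon
= 2*1*5/2 + 2*1
= 10/2 + 2
= 5 + 2 = 7

7


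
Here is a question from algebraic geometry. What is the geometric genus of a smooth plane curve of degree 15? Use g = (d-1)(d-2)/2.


Using the genus formula for smooth plane curves:
g = (d-1)(d-2)/2
g = (15-1)(15-2)/2
g = 14*13/2
g = 182/2 = 91

91


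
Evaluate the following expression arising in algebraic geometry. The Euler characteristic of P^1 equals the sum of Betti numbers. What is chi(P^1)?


The complex projective space P^1 has one cell in each even real dimension 0, 2, ..., 2.
The cohomology groups are H^{2k}(P^1) = Z for k = 0,...,1, and 0 otherwise.
Euler characteristic = sum of Betti numbers = 1 per even-dimensional cohomology group.
chi(P^1) = 1 + 1 = 2

2


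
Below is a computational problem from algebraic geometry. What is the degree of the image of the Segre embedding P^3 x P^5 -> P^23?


The degree of the Segre variety P^3 x P^5 is C(m+n, m).
= C(8, 3)
= 56

56


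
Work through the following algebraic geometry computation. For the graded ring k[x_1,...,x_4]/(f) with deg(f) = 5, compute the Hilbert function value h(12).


For R = k[x_1,...,x_n]/(f) with f homogeneous of degree e:
The Hilbert series is (1 - t^e)/(1 - t)^n.
So h(d) = C(d+n-1, n-1) - C(d-e+n-1, n-1) for d >= e.
With n=4, e=5, d=12:
C(12+4-1, 4-1) = C(15, 3) = 455
C(12-5+4-1, 4-1) = C(10, 3) = 120
h(12) = 455 - 120 = 335

335


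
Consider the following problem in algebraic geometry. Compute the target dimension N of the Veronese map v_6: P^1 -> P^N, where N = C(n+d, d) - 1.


The Veronese embedding v_d: P^n -> P^N maps each point to all
degree-d monomials in n+1 homogeneous coordinates.
N = C(n+d, d) - 1
N = C(1+6, 6) - 1
N = C(7, 6) - 1
C(7, 6) = 7
N = 7 - 1 = 6

6


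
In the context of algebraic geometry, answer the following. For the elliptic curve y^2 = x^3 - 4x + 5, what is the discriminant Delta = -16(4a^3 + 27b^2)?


Compute each component:
4a^3 = 4*(-4)^3 = 4*(-64) = -256
27b^2 = 27*5^2 = 27*25 = 675
4a^3 + 27b^2 = -256 + 675 = 419
Delta = -16*419 = -6704

-6704


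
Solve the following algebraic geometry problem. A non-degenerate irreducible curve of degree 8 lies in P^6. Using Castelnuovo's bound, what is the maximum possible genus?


Castelnuovo's bound: write d - 1 = m(r-1) + epsilon with 0 <= epsilon < r-1.
d - 1 = 8 - 1 = 7
r - 1 = 6 - 1 = 5
7 = 1*5 + 2, so m = 1, epsilon = 2
pi(d, r) = m(m-1)(r-1)/2 + m*epsilon
= 1*0*5/2 + 1*2
= 0/2 + 2
= 0 + 2 = 2

2


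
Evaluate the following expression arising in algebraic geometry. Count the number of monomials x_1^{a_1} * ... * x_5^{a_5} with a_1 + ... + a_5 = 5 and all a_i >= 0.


The number of degree-5 monomials in 5 variables is C(d+n-1, n-1).
= C(5+5-1, 5-1) = C(9, 4)
= 126

126


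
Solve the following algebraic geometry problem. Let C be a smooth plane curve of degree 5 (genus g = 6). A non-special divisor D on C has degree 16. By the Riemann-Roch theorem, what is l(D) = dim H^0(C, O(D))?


First, compute the genus of a smooth plane curve of degree 5:
g = (d-1)(d-2)/2 = (5-1)(5-2)/2 = 6
For a non-special divisor D (i.e., h^1(D) = 0), Riemann-Roch gives:
l(D) = deg(D) - g + 1
Since deg(D) = 16 >= 2g - 1 = 11, D is non-special.
l(D) = 16 - 6 + 1 = 11

11


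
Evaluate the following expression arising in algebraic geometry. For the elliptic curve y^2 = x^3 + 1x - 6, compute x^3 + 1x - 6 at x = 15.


Compute x^3 + 1x - 6 at x = 15:
x^3 = 15^3 = 3375
1*x = 1*15 = 15
Sum: 3375 + 15 - 6 = 3384

3384


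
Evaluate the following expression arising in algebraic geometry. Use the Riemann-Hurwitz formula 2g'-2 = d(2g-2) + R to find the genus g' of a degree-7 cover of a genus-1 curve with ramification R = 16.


Riemann-Hurwitz formula: 2g' - 2 = d(2g - 2) + R
Given: d = 7, g = 1, R = 16
2g' - 2 = 7*(2*1 - 2) + 16
2g' - 2 = 7*0 + 16
2g' - 2 = 0 + 16 = 16
2g' = 18
g' = 9

9


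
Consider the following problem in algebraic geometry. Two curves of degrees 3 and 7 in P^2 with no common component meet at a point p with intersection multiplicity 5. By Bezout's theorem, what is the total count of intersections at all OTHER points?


By Bezout's theorem, the total intersection number is d1 * d2.
Total = 3 * 7 = 21
Intersection multiplicity at p = 5
Remaining intersections = 21 - 5 = 16

16


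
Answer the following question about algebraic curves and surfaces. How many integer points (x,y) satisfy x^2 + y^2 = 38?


Systematically check integer values of x where x^2 <= 38.
For each valid x, check if 38 - x^2 is a perfect square.
Total integer solutions found: 0

0


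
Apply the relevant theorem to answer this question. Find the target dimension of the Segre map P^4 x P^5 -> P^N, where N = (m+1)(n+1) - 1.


The Segre embedding maps P^m x P^n into P^N via
all products of coordinates from each factor.
N = (m+1)(n+1) - 1
N = (4+1)(5+1) - 1
N = 5*6 - 1
N = 30 - 1 = 29

29


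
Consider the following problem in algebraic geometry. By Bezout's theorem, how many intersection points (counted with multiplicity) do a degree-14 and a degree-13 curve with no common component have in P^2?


Bezout's theorem states the intersection count equals the product of degrees.
Intersection count = 14 * 13 = 182

182


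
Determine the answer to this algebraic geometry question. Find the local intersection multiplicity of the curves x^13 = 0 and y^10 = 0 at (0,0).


The intersection multiplicity of V(x^a) and V(y^b) at the origin is:
I(O; V(x^13), V(y^10)) = dim_k(k[x,y]/(x^13, y^10))
A basis for k[x,y]/(x^13, y^10) is the set of monomials x^i * y^j
where 0 <= i < 13 and 0 <= j < 10.
The number of such monomials is 13 * 10 = 130

130


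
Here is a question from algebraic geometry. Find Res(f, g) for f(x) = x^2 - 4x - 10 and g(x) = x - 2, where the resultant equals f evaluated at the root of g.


For Res(f, x - c), we evaluate f at x = c.
f(2) = 2^2 - 4*2 - 10
= 4 - 8 - 10
= -4 - 10 = -14
Res(f, g) = -14

-14


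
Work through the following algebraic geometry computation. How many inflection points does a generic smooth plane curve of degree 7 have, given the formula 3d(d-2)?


For a general smooth plane curve C of degree d, the inflection points are
the intersection of C with its Hessian curve, which has degree 3(d-2).
By Bezout, the total intersection number is d * 3(d-2) = 7 * 15 = 105.
For a general curve every flex is ordinary, so each contributes
multiplicity 1 to C·Hess(C), and the number of distinct inflection
points is 3d(d-2).
Inflection points = 3*7*(7-2) = 3*7*5 = 105

105


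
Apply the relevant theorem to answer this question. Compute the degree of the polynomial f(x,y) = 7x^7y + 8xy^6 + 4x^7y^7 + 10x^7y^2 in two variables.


Examine each term for its total degree (sum of exponents).
  Term '7x^7y' has total degree 7+1 = 8.
  Term '8xy^6' has total degree 1+6 = 7.
  Term '4x^7y^7' has total degree 7+7 = 14.
  Term '10x^7y^2' has total degree 7+2 = 9.
The maximum total degree among all terms is 14.

14


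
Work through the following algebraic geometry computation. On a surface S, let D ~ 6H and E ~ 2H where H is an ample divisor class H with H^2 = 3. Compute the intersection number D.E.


Using bilinearity of the intersection pairing on a surface S:
(aH).(bH) = ab * (H.H)
We have H^2 = 3.
D.E = (6H).(2H) = 6*2*3
= 12*3
= 36

36


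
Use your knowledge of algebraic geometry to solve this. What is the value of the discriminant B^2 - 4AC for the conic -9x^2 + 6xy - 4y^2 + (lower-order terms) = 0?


The discriminant of a conic Ax^2 + Bxy + Cy^2 + ... = 0 is B^2 - 4AC.
B^2 = 6^2 = 36
4AC = 4*(-9)*(-4) = 144
Discriminant = 36 - 144 = -108

-108


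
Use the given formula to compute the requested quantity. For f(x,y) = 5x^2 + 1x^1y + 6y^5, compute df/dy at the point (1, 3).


df/dy = 1*x^1 + 5*6*y^4
At (1,3): 1*1^1 + 5*6*3^4
= 1 + 2430
= 2431

2431


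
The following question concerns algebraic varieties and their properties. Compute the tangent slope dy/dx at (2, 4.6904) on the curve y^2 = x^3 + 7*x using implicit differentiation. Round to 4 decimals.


Using implicit differentiation of y^2 = x^3 + 7*x:
2y * dy/dx = 3x^2 + 7
dy/dx = (3x^2 + 7)/(2y)
Numerator: 3*2^2 + 7 = 19
Denominator: 2*4.6904 = 9.3808
dy/dx = 19/9.3808 = 2.0254

2.0254


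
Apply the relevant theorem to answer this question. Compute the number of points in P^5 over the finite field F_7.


P^5(F_7) has (q^(n+1) - 1)/(q - 1) points.
= 7^5 + 7^4 + 7^3 + 7^2 + 7^1 + 7^0
= 16807 + 2401 + 343 + 49 + 7 + 1
= 19608

19608


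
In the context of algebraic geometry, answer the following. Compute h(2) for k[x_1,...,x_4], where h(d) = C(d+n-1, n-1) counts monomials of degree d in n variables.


The Hilbert function for the polynomial ring in 4 variables is:
h(d) = C(d+n-1, n-1)
h(2) = C(2+4-1, 4-1) = C(5, 3)
= 5! / (3! * 2!)
= 10

10


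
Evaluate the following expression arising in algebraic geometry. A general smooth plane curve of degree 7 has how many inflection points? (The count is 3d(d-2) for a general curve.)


For a general smooth plane curve C of degree d, the inflection points are
the intersection of C with its Hessian curve, which has degree 3(d-2).
By Bezout, the total intersection number is d * 3(d-2) = 7 * 15 = 105.
For a general curve every flex is ordinary, so each contributes
multiplicity 1 to C·Hess(C), and the number of distinct inflection
points is 3d(d-2).
Inflection points = 3*7*(7-2) = 3*7*5 = 105

105


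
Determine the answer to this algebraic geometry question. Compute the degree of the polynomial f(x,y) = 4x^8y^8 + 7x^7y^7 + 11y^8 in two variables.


Examine each term for its total degree (sum of exponents).
  Term '4x^8y^8' has total degree 8+8 = 16.
  Term '7x^7y^7' has total degree 7+7 = 14.
  Term '11y^8' has total degree 0+8 = 8.
The maximum total degree among all terms is 16.

16
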